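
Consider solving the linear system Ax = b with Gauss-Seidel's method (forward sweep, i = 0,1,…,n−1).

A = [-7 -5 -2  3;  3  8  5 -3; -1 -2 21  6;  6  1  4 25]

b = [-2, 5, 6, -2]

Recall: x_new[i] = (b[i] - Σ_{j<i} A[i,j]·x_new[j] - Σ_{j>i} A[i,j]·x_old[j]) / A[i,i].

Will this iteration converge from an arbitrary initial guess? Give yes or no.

yes

A = D + L + U where D = diag(-7, 8, 21, 25).
T_GS = -(D+L)⁻¹U: row 0 first, T[0,2] = -(-2)/(-7) = -0.2857; later rows by forward substitution.
  T[0,:] = [+0.0000 -0.7143 -0.2857 +0.4286]
  T[1,:] = [+0.0000 +0.2679 -0.5179 +0.2143]
  T[2,:] = [+0.0000 -0.0085 -0.0629 -0.2449]
  T[3,:] = [+0.0000 +0.1621 +0.0994 -0.0722]
|λ(T)| sorted: 0.4185, 0.2705, 0.2705, 0.0000.
ρ(T) = max|λ| = 0.4185; 0.4185 < 1: convergent.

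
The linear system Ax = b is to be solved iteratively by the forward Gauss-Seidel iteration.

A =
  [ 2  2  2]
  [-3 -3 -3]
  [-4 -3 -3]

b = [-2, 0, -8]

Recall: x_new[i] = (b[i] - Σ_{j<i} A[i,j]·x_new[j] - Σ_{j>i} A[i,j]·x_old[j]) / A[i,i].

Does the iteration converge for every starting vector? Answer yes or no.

no

Diagonal D = diag(2, -3, -3); L, U strict lower/upper.
T_GS = -(D+L)⁻¹U: row 0 first, T[0,2] = -(2)/(2) = -1.0000; later rows by forward substitution.
  T[0,:] = [+0.0000, -1.0000, -1.0000]
  T[1,:] = [+0.0000, +1.0000, +0.0000]
  T[2,:] = [+0.0000, +0.3333, +1.3333]
|eigenvalues of T|: 1.3333, 1.0000, 0.0000.
spectral radius ρ = 1.3333; 1.3333 > 1, so it fails to converge.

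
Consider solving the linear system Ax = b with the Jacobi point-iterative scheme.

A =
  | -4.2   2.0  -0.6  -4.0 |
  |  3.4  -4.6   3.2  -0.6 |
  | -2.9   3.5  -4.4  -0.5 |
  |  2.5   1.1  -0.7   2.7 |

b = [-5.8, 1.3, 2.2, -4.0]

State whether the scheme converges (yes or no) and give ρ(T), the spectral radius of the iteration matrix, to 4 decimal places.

Diagonal D = diag(-4.2, -4.6, -4.4, 2.7); L, U strict lower/upper.
Jacobi: T = -D⁻¹(L+U), T[0,3] = -(-4)/(-4.2) = -0.9524; T[0,0] = 0.
  T[0,:] = [+0.0000 +0.4762 -0.1429 -0.9524]
  T[1,:] = [+0.7391 +0.0000 +0.6957 -0.1304]
  T[2,:] = [-0.6591 +0.7955 +0.0000 -0.1136]
  T[3,:] = [-0.9259 -0.4074 +0.2593 +0.0000]
|roots of det(T-λI)|: 1.2500, 0.9669, 0.9669, 0.6665.
ρ = 1.2500; 1.2500 > 1: divergent.

no, ρ = 1.2500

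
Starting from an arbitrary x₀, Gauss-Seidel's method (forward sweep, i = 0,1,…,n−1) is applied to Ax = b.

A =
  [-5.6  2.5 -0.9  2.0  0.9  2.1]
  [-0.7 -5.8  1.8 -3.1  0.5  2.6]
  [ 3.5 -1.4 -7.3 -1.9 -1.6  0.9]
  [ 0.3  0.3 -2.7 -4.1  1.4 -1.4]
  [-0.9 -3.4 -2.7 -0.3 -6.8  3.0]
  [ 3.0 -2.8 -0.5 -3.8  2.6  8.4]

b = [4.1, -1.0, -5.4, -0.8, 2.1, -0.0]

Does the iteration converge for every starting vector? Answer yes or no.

A = D + L + U where D = diag(-5.6, -5.8, -7.3, -4.1, -6.8, 8.4).
T_GS = -(D+L)⁻¹U: row 0 first, T[0,3] = -(2)/(-5.6) = +0.3571; later rows by forward substitution.
  T[0,:] = [+0.0000  +0.4464  -0.1607  +0.3571  +0.1607  +0.3750]
  T[1,:] = [+0.0000  -0.0539  +0.3297  -0.5776  +0.0668  +0.4030]
  T[2,:] = [+0.0000  +0.2244  -0.1403  +0.0217  -0.1549  +0.2258]
  T[3,:] = [+0.0000  -0.1190  +0.1048  -0.0304  +0.4601  -0.4332]
  T[4,:] = [+0.0000  -0.1160  -0.0925  +0.2342  -0.0135  +0.1195]
  T[5,:] = [+0.0000  -0.1820  +0.2350  -0.4051  +0.1680  -0.2191]
eigenvalue magnitudes: 0.8483, 0.5356, 0.1981, 0.1981, 0.1088, 0.0000.
ρ(T) = max|λ| = 0.8483; 0.8483 < 1: convergent.

yes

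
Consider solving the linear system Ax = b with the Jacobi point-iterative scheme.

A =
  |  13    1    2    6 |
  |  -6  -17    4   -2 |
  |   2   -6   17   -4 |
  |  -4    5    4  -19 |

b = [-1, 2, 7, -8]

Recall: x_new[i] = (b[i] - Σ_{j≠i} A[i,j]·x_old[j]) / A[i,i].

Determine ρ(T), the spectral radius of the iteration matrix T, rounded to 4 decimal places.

0.6357

Split A = D + L + U, D = diag(13, -17, 17, -19).
Jacobi: T = -D⁻¹(L+U), T[2,0] = -(2)/(17) = -0.1176; T[2,2] = 0.
  T[0,:] = [+0.0000, -0.0769, -0.1538, -0.4615]
  T[1,:] = [-0.3529, +0.0000, +0.2353, -0.1176]
  T[2,:] = [-0.1176, +0.3529, +0.0000, +0.2353]
  T[3,:] = [-0.2105, +0.2632, +0.2105, +0.0000]
eigenvalue magnitudes: 0.6357, 0.2694, 0.2694, 0.2017.
ρ = 0.6357; 0.6357 < 1: convergent.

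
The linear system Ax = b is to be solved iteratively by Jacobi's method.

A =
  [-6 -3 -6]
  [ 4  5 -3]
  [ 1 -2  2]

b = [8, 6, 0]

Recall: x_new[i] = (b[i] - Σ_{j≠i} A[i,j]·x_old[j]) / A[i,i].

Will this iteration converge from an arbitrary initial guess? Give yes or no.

no

A = D + L + U where D = diag(-6, 5, 2).
T_J = -D⁻¹(L+U): T[1,0] = -(4)/(5) = -0.8000; T[1,1] = 0.
  T[0,:] = [+0.0000  -0.5000  -1.0000]
  T[1,:] = [-0.8000  +0.0000  +0.6000]
  T[2,:] = [-0.5000  +1.0000  +0.0000]
|eigenvalues of T|: 1.4657, 0.8051, 0.8051.
spectral radius ρ = 1.4657; 1.4657 > 1: divergent.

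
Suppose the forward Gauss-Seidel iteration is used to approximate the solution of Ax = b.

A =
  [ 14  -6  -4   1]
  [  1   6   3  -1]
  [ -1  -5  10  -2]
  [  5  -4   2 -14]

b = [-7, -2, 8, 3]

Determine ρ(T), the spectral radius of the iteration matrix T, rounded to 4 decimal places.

0.5251

Write A = D+L+U with D = diag(14, 6, 10, -14).
GS T = -(D+L)⁻¹U: row 0 first, T[0,1] = -(-6)/(14) = +0.4286; later rows by forward substitution.
  T[0,:] = [+0.0000  +0.4286  +0.2857  -0.0714]
  T[1,:] = [+0.0000  -0.0714  -0.5476  +0.1786]
  T[2,:] = [+0.0000  +0.0071  -0.2452  +0.2821]
  T[3,:] = [+0.0000  +0.1745  +0.2235  -0.0362]
moduli |λ_i(T)| = 0.5251, 0.1707, 0.1707, 0.0000.
spectral radius ρ = 0.5251; 0.5251 < 1, so it converges for any x₀.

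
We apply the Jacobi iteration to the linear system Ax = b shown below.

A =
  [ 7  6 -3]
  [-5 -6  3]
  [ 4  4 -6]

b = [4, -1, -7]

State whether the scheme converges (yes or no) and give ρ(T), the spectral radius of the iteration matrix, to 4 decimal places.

Split A = D + L + U, D = diag(7, -6, -6).
T_J = -D⁻¹(L+U): T[0,1] = -(6)/(7) = -0.8571; T[0,0] = 0.
  T[0,:] = [+0.0000  -0.8571  +0.4286]
  T[1,:] = [-0.8333  +0.0000  +0.5000]
  T[2,:] = [+0.6667  +0.6667  +0.0000]
moduli |λ_i(T)| = 1.3158, 0.8444, 0.4714.
spectral radius ρ = 1.3158; 1.3158 > 1: divergent.

no, ρ = 1.3158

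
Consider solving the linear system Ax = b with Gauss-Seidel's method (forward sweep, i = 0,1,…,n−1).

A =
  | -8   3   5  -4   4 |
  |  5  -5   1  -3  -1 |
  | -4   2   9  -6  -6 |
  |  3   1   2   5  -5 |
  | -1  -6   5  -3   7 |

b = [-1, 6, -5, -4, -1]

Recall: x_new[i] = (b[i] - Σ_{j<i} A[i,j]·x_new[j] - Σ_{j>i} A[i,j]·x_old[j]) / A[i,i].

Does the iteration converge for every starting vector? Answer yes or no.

no

Write A = D+L+U with D = diag(-8, -5, 9, 5, 7).
Gauss-Seidel: T = -(D+L)⁻¹U, row 0 first, T[0,3] = -(-4)/(-8) = -0.5000; later rows by forward substitution.
  T[0,:] = [+0.0000, +0.3750, +0.6250, -0.5000, +0.5000]
  T[1,:] = [+0.0000, +0.3750, +0.8250, -1.1000, +0.3000]
  T[2,:] = [+0.0000, +0.0833, +0.0944, +0.6889, +0.8222]
  T[3,:] = [+0.0000, -0.3333, -0.5778, +0.2444, +0.3111]
  T[4,:] = [+0.0000, +0.1726, +0.4813, -1.4016, -0.1254]
|roots of det(T-λI)|: 1.1960, 0.8564, 0.8564, 0.0081, 0.0000.
ρ = 1.1960; 1.1960 > 1 ⇒ diverges.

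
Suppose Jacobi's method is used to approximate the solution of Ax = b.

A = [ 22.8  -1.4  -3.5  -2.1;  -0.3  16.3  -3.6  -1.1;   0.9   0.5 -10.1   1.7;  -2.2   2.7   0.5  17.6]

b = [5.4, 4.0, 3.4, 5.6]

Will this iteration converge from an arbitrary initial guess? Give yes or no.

yes

Diagonal D = diag(22.8, 16.3, -10.1, 17.6); L, U strict lower/upper.
Jacobi T = -D⁻¹(L+U): T[0,1] = -(-1.4)/(22.8) = +0.0614; T[0,0] = 0.
  T[0,:] = [+0.0000  +0.0614  +0.1535  +0.0921]
  T[1,:] = [+0.0184  +0.0000  +0.2209  +0.0675]
  T[2,:] = [+0.0891  +0.0495  +0.0000  +0.1683]
  T[3,:] = [+0.1250  -0.1534  -0.0284  +0.0000]
|roots of det(T-λI)|: 0.1712, 0.1077, 0.0572, 0.0063.
ρ(T) = max|λ| = 0.1712; 0.1712 < 1, so it converges for any x₀.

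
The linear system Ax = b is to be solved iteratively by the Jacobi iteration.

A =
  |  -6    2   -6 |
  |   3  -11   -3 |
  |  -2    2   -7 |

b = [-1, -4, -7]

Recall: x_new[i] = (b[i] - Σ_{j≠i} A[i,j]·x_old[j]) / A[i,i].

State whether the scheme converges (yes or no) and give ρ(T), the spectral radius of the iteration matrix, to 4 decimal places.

yes, ρ = 0.6186

Write A = D+L+U with D = diag(-6, -11, -7).
Jacobi T = -D⁻¹(L+U): T[2,0] = -(-2)/(-7) = -0.2857; T[2,2] = 0.
  T[0,:] = [+0.0000  +0.3333  -1.0000]
  T[1,:] = [+0.2727  +0.0000  -0.2727]
  T[2,:] = [-0.2857  +0.2857  +0.0000]
eigenvalue magnitudes: 0.6186, 0.4174, 0.2012.
spectral radius ρ = 0.6186; 0.6186 < 1, so it converges for any x₀.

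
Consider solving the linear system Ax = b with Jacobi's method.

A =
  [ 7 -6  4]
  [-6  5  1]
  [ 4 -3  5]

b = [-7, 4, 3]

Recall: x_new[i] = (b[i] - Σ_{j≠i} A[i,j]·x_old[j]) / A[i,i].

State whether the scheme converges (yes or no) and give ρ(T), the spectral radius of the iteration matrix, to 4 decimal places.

no, ρ = 1.2584

Diagonal D = diag(7, 5, 5); L, U strict lower/upper.
T_J = -D⁻¹(L+U): T[2,0] = -(4)/(5) = -0.8000; T[2,2] = 0.
  T[0,:] = [+0.0000 +0.8571 -0.5714]
  T[1,:] = [+1.2000 +0.0000 -0.2000]
  T[2,:] = [-0.8000 +0.6000 +0.0000]
eigenvalue magnitudes: 1.2584, 1.0511, 0.2074.
spectral radius ρ = 1.2584; 1.2584 > 1 ⇒ diverges.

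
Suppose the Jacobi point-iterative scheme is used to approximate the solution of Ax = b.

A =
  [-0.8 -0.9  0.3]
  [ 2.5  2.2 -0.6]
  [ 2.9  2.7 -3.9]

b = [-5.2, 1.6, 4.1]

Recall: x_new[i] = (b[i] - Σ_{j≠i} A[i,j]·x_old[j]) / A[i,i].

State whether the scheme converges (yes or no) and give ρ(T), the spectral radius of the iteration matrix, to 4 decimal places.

Split A = D + L + U, D = diag(-0.8, 2.2, -3.9).
T_J = -D⁻¹(L+U): T[1,2] = -(-0.6)/(2.2) = +0.2727; T[1,1] = 0.
  T[0,:] = [+0.0000 -1.1250 +0.3750]
  T[1,:] = [-1.1364 +0.0000 +0.2727]
  T[2,:] = [+0.7436 +0.6923 +0.0000]
moduli |λ_i(T)| = 1.4514, 1.1333, 0.3181.
ρ = 1.4514; 1.4514 > 1 ⇒ diverges.

no, ρ = 1.4514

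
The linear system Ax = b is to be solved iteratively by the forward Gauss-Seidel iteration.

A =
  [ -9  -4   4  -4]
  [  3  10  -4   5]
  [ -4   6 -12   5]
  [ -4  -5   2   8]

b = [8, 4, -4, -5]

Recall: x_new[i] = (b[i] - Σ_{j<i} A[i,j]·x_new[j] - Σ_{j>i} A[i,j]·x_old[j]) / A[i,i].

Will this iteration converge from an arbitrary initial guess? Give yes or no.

yes

Diagonal D = diag(-9, 10, -12, 8); L, U strict lower/upper.
T_GS = -(D+L)⁻¹U: row 0 first, T[0,2] = -(4)/(-9) = +0.4444; later rows by forward substitution.
  T[0,:] = [+0.0000  -0.4444  +0.4444  -0.4444]
  T[1,:] = [+0.0000  +0.1333  +0.2667  -0.3667]
  T[2,:] = [+0.0000  +0.2148  -0.0148  +0.3815]
  T[3,:] = [+0.0000  -0.1926  +0.3926  -0.5468]
|roots of det(T-λI)|: 0.8720, 0.3040, 0.1397, 0.0000.
spectral radius ρ = 0.8720; 0.8720 < 1, so it converges for any x₀.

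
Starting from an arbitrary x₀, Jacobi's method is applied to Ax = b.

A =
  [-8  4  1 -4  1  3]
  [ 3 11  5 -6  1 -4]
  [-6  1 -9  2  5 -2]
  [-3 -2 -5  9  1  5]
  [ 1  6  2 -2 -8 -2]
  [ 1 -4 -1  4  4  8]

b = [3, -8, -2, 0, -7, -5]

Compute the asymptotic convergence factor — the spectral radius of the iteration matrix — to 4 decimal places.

1.1281

Write A = D+L+U with D = diag(-8, 11, -9, 9, -8, 8).
Jacobi: T = -D⁻¹(L+U), T[2,0] = -(-6)/(-9) = -0.6667; T[2,2] = 0.
  T[0,:] = [+0.0000, +0.5000, +0.1250, -0.5000, +0.1250, +0.3750]
  T[1,:] = [-0.2727, +0.0000, -0.4545, +0.5455, -0.0909, +0.3636]
  T[2,:] = [-0.6667, +0.1111, +0.0000, +0.2222, +0.5556, -0.2222]
  T[3,:] = [+0.3333, +0.2222, +0.5556, +0.0000, -0.1111, -0.5556]
  T[4,:] = [+0.1250, +0.7500, +0.2500, -0.2500, +0.0000, -0.2500]
  T[5,:] = [-0.1250, +0.5000, +0.1250, -0.5000, -0.5000, +0.0000]
|λ(T)| sorted: 1.1281, 0.6940, 0.6238, 0.6238, 0.4183, 0.4183.
ρ(T) = max|λ| = 1.1281; 1.1281 > 1: divergent.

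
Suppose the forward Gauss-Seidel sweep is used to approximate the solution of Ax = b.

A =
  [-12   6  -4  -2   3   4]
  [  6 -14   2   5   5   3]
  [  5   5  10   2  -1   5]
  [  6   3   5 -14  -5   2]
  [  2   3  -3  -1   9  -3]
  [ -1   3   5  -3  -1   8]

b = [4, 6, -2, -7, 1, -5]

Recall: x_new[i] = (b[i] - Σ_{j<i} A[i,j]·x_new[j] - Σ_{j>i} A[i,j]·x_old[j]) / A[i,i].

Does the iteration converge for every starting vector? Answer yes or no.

Split A = D + L + U, D = diag(-12, -14, 10, -14, 9, 8).
T_GS = -(D+L)⁻¹U: row 0 first, T[0,5] = -(4)/(-12) = +0.3333; later rows by forward substitution.
  T[0,:] = [+0.0000 +0.5000 -0.3333 -0.1667 +0.2500 +0.3333]
  T[1,:] = [+0.0000 +0.2143 +0.0000 +0.2857 +0.4643 +0.3571]
  T[2,:] = [+0.0000 -0.3571 +0.1667 -0.2595 -0.2571 -0.8452]
  T[3,:] = [+0.0000 +0.1327 -0.0833 -0.1029 -0.2423 +0.0604]
  T[4,:] = [+0.0000 -0.2868 +0.1204 -0.1561 -0.3230 -0.1348]
  T[5,:] = [+0.0000 +0.2192 -0.1620 -0.0239 -0.1134 +0.4418]
|eigenvalues of T|: 0.8211, 0.3352, 0.3352, 0.0480, 0.0480, 0.0000.
ρ = 0.8211; 0.8211 < 1, so it converges for any x₀.

yes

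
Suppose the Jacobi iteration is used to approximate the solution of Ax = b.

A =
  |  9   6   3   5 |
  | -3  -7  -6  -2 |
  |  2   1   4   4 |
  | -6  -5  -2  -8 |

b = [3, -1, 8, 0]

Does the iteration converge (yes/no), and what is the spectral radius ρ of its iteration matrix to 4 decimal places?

Split A = D + L + U, D = diag(9, -7, 4, -8).
Jacobi: T = -D⁻¹(L+U), T[2,1] = -(1)/(4) = -0.2500; T[2,2] = 0.
  T[0,:] = [+0.0000  -0.6667  -0.3333  -0.5556]
  T[1,:] = [-0.4286  +0.0000  -0.8571  -0.2857]
  T[2,:] = [-0.5000  -0.2500  +0.0000  -1.0000]
  T[3,:] = [-0.7500  -0.6250  -0.2500  +0.0000]
|eigenvalues of T|: 1.6219, 0.6907, 0.6896, 0.6896.
spectral radius ρ = 1.6219; 1.6219 > 1: divergent.

no, ρ = 1.6219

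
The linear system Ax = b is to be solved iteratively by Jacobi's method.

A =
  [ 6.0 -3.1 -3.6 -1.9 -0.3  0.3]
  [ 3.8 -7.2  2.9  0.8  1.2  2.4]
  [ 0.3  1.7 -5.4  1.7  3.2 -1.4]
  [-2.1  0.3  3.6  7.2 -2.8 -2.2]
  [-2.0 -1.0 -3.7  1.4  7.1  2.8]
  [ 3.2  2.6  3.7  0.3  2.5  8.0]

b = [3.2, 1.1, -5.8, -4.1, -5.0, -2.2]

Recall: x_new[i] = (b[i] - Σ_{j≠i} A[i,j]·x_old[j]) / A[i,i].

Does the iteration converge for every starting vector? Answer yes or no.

no

Let D = diag(6, -7.2, -5.4, 7.2, 7.1, 8); L, U the strict triangles.
T_J = -D⁻¹(L+U): T[2,0] = -(0.3)/(-5.4) = +0.0556; T[2,2] = 0.
  T[0,:] = [+0.0000 +0.5167 +0.6000 +0.3167 +0.0500 -0.0500]
  T[1,:] = [+0.5278 +0.0000 +0.4028 +0.1111 +0.1667 +0.3333]
  T[2,:] = [+0.0556 +0.3148 +0.0000 +0.3148 +0.5926 -0.2593]
  T[3,:] = [+0.2917 -0.0417 -0.5000 +0.0000 +0.3889 +0.3056]
  T[4,:] = [+0.2817 +0.1408 +0.5211 -0.1972 +0.0000 -0.3944]
  T[5,:] = [-0.4000 -0.3250 -0.4625 -0.0375 -0.3125 +0.0000]
|λ(T)| sorted: 1.1466, 0.6091, 0.6091, 0.2362, 0.2362, 0.2119.
ρ = 1.1466; 1.1466 > 1: divergent.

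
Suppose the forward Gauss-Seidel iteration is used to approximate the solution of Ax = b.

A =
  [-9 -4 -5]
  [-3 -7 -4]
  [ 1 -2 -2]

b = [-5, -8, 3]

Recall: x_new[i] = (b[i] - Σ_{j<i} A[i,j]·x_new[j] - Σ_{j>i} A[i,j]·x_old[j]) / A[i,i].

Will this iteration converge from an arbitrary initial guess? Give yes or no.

Diagonal D = diag(-9, -7, -2); L, U strict lower/upper.
Gauss-Seidel: T = -(D+L)⁻¹U, row 0 first, T[0,1] = -(-4)/(-9) = -0.4444; later rows by forward substitution.
  T[0,:] = [+0.0000, -0.4444, -0.5556]
  T[1,:] = [+0.0000, +0.1905, -0.3333]
  T[2,:] = [+0.0000, -0.4127, +0.0556]
moduli |λ_i(T)| = 0.5000, 0.2540, 0.0000.
ρ(T) = max|λ| = 0.5000; 0.5000 < 1 ⇒ converges.

yes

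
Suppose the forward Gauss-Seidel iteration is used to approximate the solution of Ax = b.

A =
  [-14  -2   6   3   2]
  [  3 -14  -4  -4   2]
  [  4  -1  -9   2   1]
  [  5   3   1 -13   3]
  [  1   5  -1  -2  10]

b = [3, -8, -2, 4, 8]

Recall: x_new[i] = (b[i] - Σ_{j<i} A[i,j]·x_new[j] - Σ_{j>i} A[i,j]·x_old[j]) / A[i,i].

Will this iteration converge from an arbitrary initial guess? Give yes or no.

yes

A = D + L + U where D = diag(-14, -14, -9, -13, 10).
Gauss-Seidel: T = -(D+L)⁻¹U, row 0 first, T[0,3] = -(3)/(-14) = +0.2143; later rows by forward substitution.
  T[0,:] = [+0.0000, -0.1429, +0.4286, +0.2143, +0.1429]
  T[1,:] = [+0.0000, -0.0306, -0.1939, -0.2398, +0.1735]
  T[2,:] = [+0.0000, -0.0601, +0.2120, +0.3441, +0.1553]
  T[3,:] = [+0.0000, -0.0666, +0.1364, +0.0535, +0.3377]
  T[4,:] = [+0.0000, +0.0103, +0.1026, +0.1436, -0.0179]
|roots of det(T-λI)|: 0.5145, 0.2444, 0.0752, 0.0221, 0.0000.
ρ = 0.5145; 0.5145 < 1, so it converges for any x₀.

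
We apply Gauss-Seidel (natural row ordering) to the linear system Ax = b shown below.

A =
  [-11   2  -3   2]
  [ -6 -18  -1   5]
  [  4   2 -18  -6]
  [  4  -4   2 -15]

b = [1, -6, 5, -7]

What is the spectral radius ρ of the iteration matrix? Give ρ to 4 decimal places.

A = D + L + U where D = diag(-11, -18, -18, -15).
T_GS = -(D+L)⁻¹U: row 0 first, T[0,1] = -(2)/(-11) = +0.1818; later rows by forward substitution.
  T[0,:] = [+0.0000, +0.1818, -0.2727, +0.1818]
  T[1,:] = [+0.0000, -0.0606, +0.0354, +0.2172]
  T[2,:] = [+0.0000, +0.0337, -0.0567, -0.2688]
  T[3,:] = [+0.0000, +0.0691, -0.0897, -0.0453]
|eigenvalues of T|: 0.2679, 0.1309, 0.0256, 0.0000.
spectral radius ρ = 0.2679; 0.2679 < 1, so it converges for any x₀.

0.2679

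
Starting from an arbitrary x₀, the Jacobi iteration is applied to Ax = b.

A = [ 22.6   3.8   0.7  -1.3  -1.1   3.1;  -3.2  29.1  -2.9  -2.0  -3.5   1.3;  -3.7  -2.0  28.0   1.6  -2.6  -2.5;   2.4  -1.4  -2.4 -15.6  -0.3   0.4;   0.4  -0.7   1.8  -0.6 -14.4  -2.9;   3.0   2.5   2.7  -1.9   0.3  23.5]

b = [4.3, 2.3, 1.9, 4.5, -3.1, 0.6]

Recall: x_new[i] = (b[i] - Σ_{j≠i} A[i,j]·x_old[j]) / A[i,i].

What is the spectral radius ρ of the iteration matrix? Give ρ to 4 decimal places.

0.2287

Write A = D+L+U with D = diag(22.6, 29.1, 28, -15.6, -14.4, 23.5).
Jacobi T = -D⁻¹(L+U): T[5,3] = -(-1.9)/(23.5) = +0.0809; T[5,5] = 0.
  T[0,:] = [+0.0000, -0.1681, -0.0310, +0.0575, +0.0487, -0.1372]
  T[1,:] = [+0.1100, +0.0000, +0.0997, +0.0687, +0.1203, -0.0447]
  T[2,:] = [+0.1321, +0.0714, +0.0000, -0.0571, +0.0929, +0.0893]
  T[3,:] = [+0.1538, -0.0897, -0.1538, +0.0000, -0.0192, +0.0256]
  T[4,:] = [+0.0278, -0.0486, +0.1250, -0.0417, +0.0000, -0.2014]
  T[5,:] = [-0.1277, -0.1064, -0.1149, +0.0809, -0.0128, +0.0000]
|λ(T)| sorted: 0.2287, 0.1896, 0.1529, 0.1529, 0.0399, 0.0399.
ρ = 0.2287; 0.2287 < 1 ⇒ converges.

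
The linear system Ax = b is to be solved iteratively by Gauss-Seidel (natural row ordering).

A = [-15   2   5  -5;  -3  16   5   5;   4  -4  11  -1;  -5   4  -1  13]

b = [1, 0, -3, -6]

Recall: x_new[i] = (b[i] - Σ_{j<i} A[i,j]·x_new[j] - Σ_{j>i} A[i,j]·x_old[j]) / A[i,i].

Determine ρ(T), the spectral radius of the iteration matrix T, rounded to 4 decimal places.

0.2640

Let D = diag(-15, 16, 11, 13); L, U the strict triangles.
T_GS = -(D+L)⁻¹U: row 0 first, T[0,1] = -(2)/(-15) = +0.1333; later rows by forward substitution.
  T[0,:] = [+0.0000 +0.1333 +0.3333 -0.3333]
  T[1,:] = [+0.0000 +0.0250 -0.2500 -0.3750]
  T[2,:] = [+0.0000 -0.0394 -0.2121 +0.0758]
  T[3,:] = [+0.0000 +0.0406 +0.1888 -0.0070]
|eigenvalues of T|: 0.2640, 0.0743, 0.0743, 0.0000.
spectral radius ρ = 0.2640; 0.2640 < 1, so it converges for any x₀.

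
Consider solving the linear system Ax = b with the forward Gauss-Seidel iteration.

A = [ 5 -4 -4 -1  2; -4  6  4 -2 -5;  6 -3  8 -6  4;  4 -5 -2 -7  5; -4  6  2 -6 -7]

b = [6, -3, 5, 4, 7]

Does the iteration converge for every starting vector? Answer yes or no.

Diagonal D = diag(5, 6, 8, -7, -7); L, U strict lower/upper.
Gauss-Seidel: T = -(D+L)⁻¹U, row 0 first, T[0,1] = -(-4)/(5) = +0.8000; later rows by forward substitution.
  T[0,:] = [+0.0000  +0.8000  +0.8000  +0.2000  -0.4000]
  T[1,:] = [+0.0000  +0.5333  -0.1333  +0.4667  +0.5667]
  T[2,:] = [+0.0000  -0.4000  -0.6500  +0.7750  +0.0125]
  T[3,:] = [+0.0000  +0.1905  +0.7381  -0.4405  +0.0774]
  T[4,:] = [+0.0000  -0.2776  -1.3898  +0.8847  +0.6515]
|eigenvalues of T|: 1.3322, 0.8501, 0.3797, 0.3797, 0.0000.
ρ(T) = max|λ| = 1.3322; 1.3322 > 1, so it fails to converge.

no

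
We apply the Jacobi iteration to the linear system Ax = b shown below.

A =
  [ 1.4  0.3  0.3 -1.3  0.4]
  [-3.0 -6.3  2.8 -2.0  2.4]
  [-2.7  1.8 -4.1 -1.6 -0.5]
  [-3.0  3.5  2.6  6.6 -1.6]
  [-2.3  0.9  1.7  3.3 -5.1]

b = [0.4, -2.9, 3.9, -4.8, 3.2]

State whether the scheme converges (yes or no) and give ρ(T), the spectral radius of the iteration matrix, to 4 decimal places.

Let D = diag(1.4, -6.3, -4.1, 6.6, -5.1); L, U the strict triangles.
T_J = -D⁻¹(L+U): T[4,1] = -(0.9)/(-5.1) = +0.1765; T[4,4] = 0.
  T[0,:] = [+0.0000 -0.2143 -0.2143 +0.9286 -0.2857]
  T[1,:] = [-0.4762 +0.0000 +0.4444 -0.3175 +0.3810]
  T[2,:] = [-0.6585 +0.4390 +0.0000 -0.3902 -0.1220]
  T[3,:] = [+0.4545 -0.5303 -0.3939 +0.0000 +0.2424]
  T[4,:] = [-0.4510 +0.1765 +0.3333 +0.6471 +0.0000]
|λ(T)| sorted: 1.3807, 0.8768, 0.3710, 0.3710, 0.2290.
ρ = 1.3807; 1.3807 > 1: divergent.

no, ρ = 1.3807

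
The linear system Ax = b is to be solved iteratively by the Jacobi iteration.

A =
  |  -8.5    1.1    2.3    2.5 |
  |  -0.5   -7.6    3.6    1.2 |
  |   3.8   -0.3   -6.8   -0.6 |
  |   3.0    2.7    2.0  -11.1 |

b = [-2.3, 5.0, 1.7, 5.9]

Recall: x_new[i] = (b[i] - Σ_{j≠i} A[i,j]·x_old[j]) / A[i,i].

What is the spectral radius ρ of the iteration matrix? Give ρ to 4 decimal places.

Split A = D + L + U, D = diag(-8.5, -7.6, -6.8, -11.1).
T_J = -D⁻¹(L+U): T[1,0] = -(-0.5)/(-7.6) = -0.0658; T[1,1] = 0.
  T[0,:] = [+0.0000 +0.1294 +0.2706 +0.2941]
  T[1,:] = [-0.0658 +0.0000 +0.4737 +0.1579]
  T[2,:] = [+0.5588 -0.0441 +0.0000 -0.0882]
  T[3,:] = [+0.2703 +0.2432 +0.1802 +0.0000]
eigenvalue magnitudes: 0.5902, 0.4409, 0.2423, 0.2423.
spectral radius ρ = 0.5902; 0.5902 < 1, so it converges for any x₀.

0.5902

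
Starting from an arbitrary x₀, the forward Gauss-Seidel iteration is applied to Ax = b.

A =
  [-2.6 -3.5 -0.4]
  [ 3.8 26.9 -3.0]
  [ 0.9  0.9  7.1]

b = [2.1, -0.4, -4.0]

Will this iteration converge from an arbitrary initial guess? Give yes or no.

yes

Write A = D+L+U with D = diag(-2.6, 26.9, 7.1).
T_GS = -(D+L)⁻¹U: row 0 first, T[0,2] = -(-0.4)/(-2.6) = -0.1538; later rows by forward substitution.
  T[0,:] = [+0.0000, -1.3462, -0.1538]
  T[1,:] = [+0.0000, +0.1902, +0.1333]
  T[2,:] = [+0.0000, +0.1465, +0.0026]
moduli |λ_i(T)| = 0.2647, 0.0719, 0.0000.
ρ(T) = max|λ| = 0.2647; 0.2647 < 1: convergent.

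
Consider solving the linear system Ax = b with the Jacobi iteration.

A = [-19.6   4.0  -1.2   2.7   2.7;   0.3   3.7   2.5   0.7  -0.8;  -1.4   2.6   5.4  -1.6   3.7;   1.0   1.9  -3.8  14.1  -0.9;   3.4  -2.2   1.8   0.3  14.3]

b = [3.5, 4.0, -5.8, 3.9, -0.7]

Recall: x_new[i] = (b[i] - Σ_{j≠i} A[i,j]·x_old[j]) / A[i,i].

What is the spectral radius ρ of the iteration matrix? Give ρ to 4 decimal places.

0.7781

Diagonal D = diag(-19.6, 3.7, 5.4, 14.1, 14.3); L, U strict lower/upper.
Jacobi T = -D⁻¹(L+U): T[3,4] = -(-0.9)/(14.1) = +0.0638; T[3,3] = 0.
  T[0,:] = [+0.0000  +0.2041  -0.0612  +0.1378  +0.1378]
  T[1,:] = [-0.0811  +0.0000  -0.6757  -0.1892  +0.2162]
  T[2,:] = [+0.2593  -0.4815  +0.0000  +0.2963  -0.6852]
  T[3,:] = [-0.0709  -0.1348  +0.2695  +0.0000  +0.0638]
  T[4,:] = [-0.2378  +0.1538  -0.1259  -0.0210  +0.0000]
eigenvalue magnitudes: 0.7781, 0.5521, 0.3329, 0.2058, 0.2058.
ρ = 0.7781; 0.7781 < 1: convergent.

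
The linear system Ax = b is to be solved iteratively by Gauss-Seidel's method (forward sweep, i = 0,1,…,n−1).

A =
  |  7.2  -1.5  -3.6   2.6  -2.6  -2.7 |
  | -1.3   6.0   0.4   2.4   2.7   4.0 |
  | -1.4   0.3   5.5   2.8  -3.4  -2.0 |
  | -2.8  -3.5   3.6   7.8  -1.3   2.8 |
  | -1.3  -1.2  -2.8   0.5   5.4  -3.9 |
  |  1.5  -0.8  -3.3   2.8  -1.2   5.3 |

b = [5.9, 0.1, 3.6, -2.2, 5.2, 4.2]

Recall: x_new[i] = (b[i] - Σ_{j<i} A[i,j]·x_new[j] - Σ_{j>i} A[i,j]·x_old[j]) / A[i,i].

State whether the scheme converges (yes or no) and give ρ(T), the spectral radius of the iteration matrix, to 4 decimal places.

Diagonal D = diag(7.2, 6, 5.5, 7.8, 5.4, 5.3); L, U strict lower/upper.
T_GS = -(D+L)⁻¹U: row 0 first, T[0,2] = -(-3.6)/(7.2) = +0.5000; later rows by forward substitution.
  T[0,:] = [+0.0000  +0.2083  +0.5000  -0.3611  +0.3611  +0.3750]
  T[1,:] = [+0.0000  +0.0451  +0.0417  -0.4782  -0.3718  -0.5854]
  T[2,:] = [+0.0000  +0.0506  +0.1250  -0.5749  +0.7304  +0.4910]
  T[3,:] = [+0.0000  +0.0717  +0.1405  -0.0789  -0.2076  -0.7137]
  T[4,:] = [+0.0000  +0.0798  +0.1814  -0.4840  +0.4023  +1.0031]
  T[5,:] = [+0.0000  -0.0405  -0.0905  -0.3959  +0.4972  +0.7154]
|λ(T)| sorted: 1.4956, 0.3677, 0.1617, 0.0520, 0.0520, 0.0000.
ρ = 1.4956; 1.4956 > 1: divergent.

no, ρ = 1.4956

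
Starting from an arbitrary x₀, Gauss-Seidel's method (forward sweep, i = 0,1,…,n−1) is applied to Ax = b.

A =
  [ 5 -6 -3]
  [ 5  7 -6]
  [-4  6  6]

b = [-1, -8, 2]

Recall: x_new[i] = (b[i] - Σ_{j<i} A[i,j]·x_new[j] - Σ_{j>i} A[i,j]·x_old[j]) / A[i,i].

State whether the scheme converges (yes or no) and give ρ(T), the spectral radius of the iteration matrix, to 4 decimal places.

no, ρ = 1.3819

Write A = D+L+U with D = diag(5, 7, 6).
Gauss-Seidel: T = -(D+L)⁻¹U, row 0 first, T[0,2] = -(-3)/(5) = +0.6000; later rows by forward substitution.
  T[0,:] = [+0.0000, +1.2000, +0.6000]
  T[1,:] = [+0.0000, -0.8571, +0.4286]
  T[2,:] = [+0.0000, +1.6571, -0.0286]
|λ(T)| sorted: 1.3819, 0.4962, 0.0000.
ρ = 1.3819; 1.3819 > 1: divergent.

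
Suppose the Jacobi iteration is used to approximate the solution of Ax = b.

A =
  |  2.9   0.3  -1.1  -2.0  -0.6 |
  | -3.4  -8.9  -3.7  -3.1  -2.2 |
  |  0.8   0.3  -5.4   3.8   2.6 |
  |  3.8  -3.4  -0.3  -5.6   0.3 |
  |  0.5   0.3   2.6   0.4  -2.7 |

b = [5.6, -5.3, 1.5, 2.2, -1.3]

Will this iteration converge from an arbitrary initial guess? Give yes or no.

no

Split A = D + L + U, D = diag(2.9, -8.9, -5.4, -5.6, -2.7).
Jacobi T = -D⁻¹(L+U): T[2,4] = -(2.6)/(-5.4) = +0.4815; T[2,2] = 0.
  T[0,:] = [+0.0000 -0.1034 +0.3793 +0.6897 +0.2069]
  T[1,:] = [-0.3820 +0.0000 -0.4157 -0.3483 -0.2472]
  T[2,:] = [+0.1481 +0.0556 +0.0000 +0.7037 +0.4815]
  T[3,:] = [+0.6786 -0.6071 -0.0536 +0.0000 +0.0536]
  T[4,:] = [+0.1852 +0.1111 +0.9630 +0.1481 +0.0000]
|eigenvalues of T|: 1.3046, 0.6456, 0.6456, 0.1675, 0.0837.
ρ = 1.3046; 1.3046 > 1 ⇒ diverges.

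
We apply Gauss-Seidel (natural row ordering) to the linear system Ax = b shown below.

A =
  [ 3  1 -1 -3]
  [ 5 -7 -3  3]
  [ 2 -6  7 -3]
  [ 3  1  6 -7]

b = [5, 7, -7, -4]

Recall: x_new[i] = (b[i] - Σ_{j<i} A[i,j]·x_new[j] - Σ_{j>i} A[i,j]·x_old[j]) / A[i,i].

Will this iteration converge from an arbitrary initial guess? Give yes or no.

no

Let D = diag(3, -7, 7, -7); L, U the strict triangles.
Gauss-Seidel: T = -(D+L)⁻¹U, row 0 first, T[0,1] = -(1)/(3) = -0.3333; later rows by forward substitution.
  T[0,:] = [+0.0000  -0.3333  +0.3333  +1.0000]
  T[1,:] = [+0.0000  -0.2381  -0.1905  +1.1429]
  T[2,:] = [+0.0000  -0.1088  -0.2585  +1.1224]
  T[3,:] = [+0.0000  -0.2702  -0.1059  +1.5539]
|roots of det(T-λI)|: 1.3051, 0.1418, 0.1418, 0.0000.
ρ(T) = max|λ| = 1.3051; 1.3051 > 1 ⇒ diverges.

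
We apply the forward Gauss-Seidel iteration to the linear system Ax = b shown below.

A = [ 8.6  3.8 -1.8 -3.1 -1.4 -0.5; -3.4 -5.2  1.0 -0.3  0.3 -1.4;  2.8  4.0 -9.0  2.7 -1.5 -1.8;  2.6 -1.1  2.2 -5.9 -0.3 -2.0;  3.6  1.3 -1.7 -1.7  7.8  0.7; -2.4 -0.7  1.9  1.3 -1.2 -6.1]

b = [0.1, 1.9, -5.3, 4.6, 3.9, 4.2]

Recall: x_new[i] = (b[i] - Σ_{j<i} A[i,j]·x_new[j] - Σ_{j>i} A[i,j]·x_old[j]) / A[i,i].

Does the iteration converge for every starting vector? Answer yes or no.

yes

Split A = D + L + U, D = diag(8.6, -5.2, -9, -5.9, 7.8, -6.1).
GS T = -(D+L)⁻¹U: row 0 first, T[0,1] = -(3.8)/(8.6) = -0.4419; later rows by forward substitution.
  T[0,:] = [+0.0000  -0.4419  +0.2093  +0.3605  +0.1628  +0.0581]
  T[1,:] = [+0.0000  +0.2889  +0.0555  -0.2934  -0.0487  -0.3072]
  T[2,:] = [+0.0000  -0.0091  +0.0898  +0.2818  -0.1377  -0.3185]
  T[3,:] = [+0.0000  -0.2520  +0.1154  +0.3186  -0.0214  -0.3748]
  T[4,:] = [+0.0000  +0.0989  -0.0611  +0.0134  -0.1017  -0.2165]
  T[5,:] = [+0.0000  +0.0647  -0.0241  +0.0449  -0.0859  -0.1241]
|eigenvalues of T|: 0.5991, 0.1672, 0.1672, 0.1536, 0.0178, 0.0000.
ρ = 0.5991; 0.5991 < 1 ⇒ converges.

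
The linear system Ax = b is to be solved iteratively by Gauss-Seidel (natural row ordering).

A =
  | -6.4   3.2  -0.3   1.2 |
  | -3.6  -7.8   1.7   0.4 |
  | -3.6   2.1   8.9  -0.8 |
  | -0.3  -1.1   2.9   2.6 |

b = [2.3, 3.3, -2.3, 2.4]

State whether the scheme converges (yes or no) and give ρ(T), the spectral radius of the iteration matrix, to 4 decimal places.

Let D = diag(-6.4, -7.8, 8.9, 2.6); L, U the strict triangles.
GS T = -(D+L)⁻¹U: row 0 first, T[0,3] = -(1.2)/(-6.4) = +0.1875; later rows by forward substitution.
  T[0,:] = [+0.0000, +0.5000, -0.0469, +0.1875]
  T[1,:] = [+0.0000, -0.2308, +0.2396, -0.0353]
  T[2,:] = [+0.0000, +0.2567, -0.0755, +0.1740]
  T[3,:] = [+0.0000, -0.3263, +0.1802, -0.1874]
eigenvalue magnitudes: 0.5441, 0.0773, 0.0269, 0.0000.
ρ = 0.5441; 0.5441 < 1: convergent.

yes, ρ = 0.5441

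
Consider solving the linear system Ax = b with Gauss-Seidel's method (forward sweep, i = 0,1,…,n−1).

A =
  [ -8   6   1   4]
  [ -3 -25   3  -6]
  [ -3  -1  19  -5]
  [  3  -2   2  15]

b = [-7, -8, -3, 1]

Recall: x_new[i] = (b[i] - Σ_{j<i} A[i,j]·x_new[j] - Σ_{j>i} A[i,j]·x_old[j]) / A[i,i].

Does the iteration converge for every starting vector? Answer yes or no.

yes

Let D = diag(-8, -25, 19, 15); L, U the strict triangles.
Gauss-Seidel: T = -(D+L)⁻¹U, row 0 first, T[0,1] = -(6)/(-8) = +0.7500; later rows by forward substitution.
  T[0,:] = [+0.0000  +0.7500  +0.1250  +0.5000]
  T[1,:] = [+0.0000  -0.0900  +0.1050  -0.3000]
  T[2,:] = [+0.0000  +0.1137  +0.0253  +0.3263]
  T[3,:] = [+0.0000  -0.1772  -0.0144  -0.1835]
moduli |λ_i(T)| = 0.4033, 0.1084, 0.1084, 0.0000.
spectral radius ρ = 0.4033; 0.4033 < 1 ⇒ converges.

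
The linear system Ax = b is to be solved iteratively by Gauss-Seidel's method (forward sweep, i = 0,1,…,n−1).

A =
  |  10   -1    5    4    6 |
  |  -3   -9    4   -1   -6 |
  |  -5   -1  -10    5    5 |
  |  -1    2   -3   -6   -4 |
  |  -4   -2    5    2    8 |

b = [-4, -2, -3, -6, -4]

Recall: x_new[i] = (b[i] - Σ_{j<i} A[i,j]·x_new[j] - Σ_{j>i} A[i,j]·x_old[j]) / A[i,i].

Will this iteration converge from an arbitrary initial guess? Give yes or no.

no

A = D + L + U where D = diag(10, -9, -10, -6, 8).
Gauss-Seidel: T = -(D+L)⁻¹U, row 0 first, T[0,3] = -(4)/(10) = -0.4000; later rows by forward substitution.
  T[0,:] = [+0.0000 +0.1000 -0.5000 -0.4000 -0.6000]
  T[1,:] = [+0.0000 -0.0333 +0.6111 +0.0222 -0.4667]
  T[2,:] = [+0.0000 -0.0467 +0.1889 +0.6978 +0.8467]
  T[3,:] = [+0.0000 -0.0044 +0.1926 -0.2748 -1.1456]
  T[4,:] = [+0.0000 +0.0719 -0.2634 -0.5619 -0.6594]
eigenvalue magnitudes: 1.1263, 0.4702, 0.1945, 0.0719, 0.0000.
ρ(T) = max|λ| = 1.1263; 1.1263 > 1, so it fails to converge.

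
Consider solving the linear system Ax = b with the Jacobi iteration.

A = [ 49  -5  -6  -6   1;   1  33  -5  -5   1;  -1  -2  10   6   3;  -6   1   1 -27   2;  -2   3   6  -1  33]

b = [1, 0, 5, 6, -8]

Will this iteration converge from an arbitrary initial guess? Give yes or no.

Split A = D + L + U, D = diag(49, 33, 10, -27, 33).
Jacobi T = -D⁻¹(L+U): T[3,0] = -(-6)/(-27) = -0.2222; T[3,3] = 0.
  T[0,:] = [+0.0000  +0.1020  +0.1224  +0.1224  -0.0204]
  T[1,:] = [-0.0303  +0.0000  +0.1515  +0.1515  -0.0303]
  T[2,:] = [+0.1000  +0.2000  +0.0000  -0.6000  -0.3000]
  T[3,:] = [-0.2222  +0.0370  +0.0370  +0.0000  +0.0741]
  T[4,:] = [+0.0606  -0.0909  -0.1818  +0.0303  +0.0000]
|λ(T)| sorted: 0.3770, 0.1924, 0.1924, 0.1308, 0.1308.
ρ = 0.3770; 0.3770 < 1: convergent.

yes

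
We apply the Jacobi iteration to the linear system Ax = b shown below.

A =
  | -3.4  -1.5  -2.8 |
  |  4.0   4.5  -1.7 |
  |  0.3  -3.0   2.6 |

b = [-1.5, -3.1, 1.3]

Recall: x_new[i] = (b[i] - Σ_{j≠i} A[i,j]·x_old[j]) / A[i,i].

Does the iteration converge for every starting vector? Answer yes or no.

Write A = D+L+U with D = diag(-3.4, 4.5, 2.6).
T_J = -D⁻¹(L+U): T[1,0] = -(4)/(4.5) = -0.8889; T[1,1] = 0.
  T[0,:] = [+0.0000, -0.4412, -0.8235]
  T[1,:] = [-0.8889, +0.0000, +0.3778]
  T[2,:] = [-0.1154, +1.1538, +0.0000]
moduli |λ_i(T)| = 1.2669, 0.8258, 0.8258.
ρ(T) = max|λ| = 1.2669; 1.2669 > 1, so it fails to converge.

no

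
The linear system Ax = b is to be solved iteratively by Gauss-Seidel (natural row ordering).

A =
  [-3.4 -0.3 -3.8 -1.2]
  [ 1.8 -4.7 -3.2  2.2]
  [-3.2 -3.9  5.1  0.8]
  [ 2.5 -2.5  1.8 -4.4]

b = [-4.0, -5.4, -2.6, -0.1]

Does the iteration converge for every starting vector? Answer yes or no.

Let D = diag(-3.4, -4.7, 5.1, -4.4); L, U the strict triangles.
Gauss-Seidel: T = -(D+L)⁻¹U, row 0 first, T[0,3] = -(-1.2)/(-3.4) = -0.3529; later rows by forward substitution.
  T[0,:] = [+0.0000, -0.0882, -1.1176, -0.3529]
  T[1,:] = [+0.0000, -0.0338, -1.1089, +0.3329]
  T[2,:] = [+0.0000, -0.0812, -1.5492, -0.1237]
  T[3,:] = [+0.0000, -0.0642, -0.6388, -0.4403]
eigenvalue magnitudes: 1.6636, 0.3505, 0.0092, 0.0000.
spectral radius ρ = 1.6636; 1.6636 > 1, so it fails to converge.

no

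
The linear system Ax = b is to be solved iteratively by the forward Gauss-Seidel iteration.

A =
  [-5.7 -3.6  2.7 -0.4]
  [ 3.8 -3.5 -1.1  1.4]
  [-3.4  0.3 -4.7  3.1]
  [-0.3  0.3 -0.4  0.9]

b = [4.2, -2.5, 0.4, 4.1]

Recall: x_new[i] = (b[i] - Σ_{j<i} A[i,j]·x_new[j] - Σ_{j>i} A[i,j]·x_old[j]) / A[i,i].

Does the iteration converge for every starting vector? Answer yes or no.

Write A = D+L+U with D = diag(-5.7, -3.5, -4.7, 0.9).
Gauss-Seidel: T = -(D+L)⁻¹U, row 0 first, T[0,1] = -(-3.6)/(-5.7) = -0.6316; later rows by forward substitution.
  T[0,:] = [+0.0000, -0.6316, +0.4737, -0.0702]
  T[1,:] = [+0.0000, -0.6857, +0.2000, +0.3238]
  T[2,:] = [+0.0000, +0.4131, -0.3299, +0.7310]
  T[3,:] = [+0.0000, +0.2017, -0.0554, +0.1936]
|λ(T)| sorted: 0.8533, 0.2423, 0.2111, 0.0000.
spectral radius ρ = 0.8533; 0.8533 < 1: convergent.

yes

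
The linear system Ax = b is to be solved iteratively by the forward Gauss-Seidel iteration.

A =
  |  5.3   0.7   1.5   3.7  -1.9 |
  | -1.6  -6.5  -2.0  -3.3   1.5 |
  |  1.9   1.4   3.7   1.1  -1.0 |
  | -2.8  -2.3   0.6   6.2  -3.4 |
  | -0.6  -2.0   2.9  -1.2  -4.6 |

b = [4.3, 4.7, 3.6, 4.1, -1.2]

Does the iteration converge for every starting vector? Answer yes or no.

Let D = diag(5.3, -6.5, 3.7, 6.2, -4.6); L, U the strict triangles.
T_GS = -(D+L)⁻¹U: row 0 first, T[0,2] = -(1.5)/(5.3) = -0.2830; later rows by forward substitution.
  T[0,:] = [+0.0000, -0.1321, -0.2830, -0.6981, +0.3585]
  T[1,:] = [+0.0000, +0.0325, -0.2380, -0.3358, +0.1425]
  T[2,:] = [+0.0000, +0.0555, +0.2354, +0.1883, +0.0323]
  T[3,:] = [+0.0000, -0.0530, -0.2389, -0.4581, +0.7600]
  T[4,:] = [+0.0000, +0.0519, +0.3511, +0.4753, -0.2867]
|roots of det(T-λI)|: 0.9473, 0.3466, 0.0966, 0.0273, 0.0000.
ρ = 0.9473; 0.9473 < 1, so it converges for any x₀.

yes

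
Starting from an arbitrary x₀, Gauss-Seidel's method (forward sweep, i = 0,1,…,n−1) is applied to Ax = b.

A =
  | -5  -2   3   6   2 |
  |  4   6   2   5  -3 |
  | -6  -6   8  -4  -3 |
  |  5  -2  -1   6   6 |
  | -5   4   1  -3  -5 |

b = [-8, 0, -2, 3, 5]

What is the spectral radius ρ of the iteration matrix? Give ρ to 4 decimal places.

Let D = diag(-5, 6, 8, 6, -5); L, U the strict triangles.
GS T = -(D+L)⁻¹U: row 0 first, T[0,4] = -(2)/(-5) = +0.4000; later rows by forward substitution.
  T[0,:] = [+0.0000, -0.4000, +0.6000, +1.2000, +0.4000]
  T[1,:] = [+0.0000, +0.2667, -0.7333, -1.6333, +0.2333]
  T[2,:] = [+0.0000, -0.1000, -0.1000, +0.1750, +0.8500]
  T[3,:] = [+0.0000, +0.4056, -0.7611, -1.5153, -1.1139]
  T[4,:] = [+0.0000, +0.3500, -0.7500, -1.5625, +0.6250]
|eigenvalues of T|: 1.4871, 1.1772, 0.2755, 0.1382, 0.0000.
ρ = 1.4871; 1.4871 > 1, so it fails to converge.

1.4871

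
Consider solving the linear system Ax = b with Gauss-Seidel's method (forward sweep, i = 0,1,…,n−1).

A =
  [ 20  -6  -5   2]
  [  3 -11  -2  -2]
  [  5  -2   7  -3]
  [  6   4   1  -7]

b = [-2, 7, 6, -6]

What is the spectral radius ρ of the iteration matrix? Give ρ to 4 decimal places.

0.4208

Let D = diag(20, -11, 7, -7); L, U the strict triangles.
T_GS = -(D+L)⁻¹U: row 0 first, T[0,2] = -(-5)/(20) = +0.2500; later rows by forward substitution.
  T[0,:] = [+0.0000  +0.3000  +0.2500  -0.1000]
  T[1,:] = [+0.0000  +0.0818  -0.1136  -0.2091]
  T[2,:] = [+0.0000  -0.1909  -0.2110  +0.4403]
  T[3,:] = [+0.0000  +0.2766  +0.1192  -0.1423]
|λ(T)| sorted: 0.4208, 0.2182, 0.2182, 0.0000.
ρ = 0.4208; 0.4208 < 1, so it converges for any x₀.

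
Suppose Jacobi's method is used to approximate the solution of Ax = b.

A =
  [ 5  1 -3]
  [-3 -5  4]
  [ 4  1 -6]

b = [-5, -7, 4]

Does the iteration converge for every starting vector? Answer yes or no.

Let D = diag(5, -5, -6); L, U the strict triangles.
Jacobi T = -D⁻¹(L+U): T[2,0] = -(4)/(-6) = +0.6667; T[2,2] = 0.
  T[0,:] = [+0.0000 -0.2000 +0.6000]
  T[1,:] = [-0.6000 +0.0000 +0.8000]
  T[2,:] = [+0.6667 +0.1667 +0.0000]
moduli |λ_i(T)| = 0.9141, 0.6201, 0.2940.
ρ(T) = max|λ| = 0.9141; 0.9141 < 1: convergent.

yes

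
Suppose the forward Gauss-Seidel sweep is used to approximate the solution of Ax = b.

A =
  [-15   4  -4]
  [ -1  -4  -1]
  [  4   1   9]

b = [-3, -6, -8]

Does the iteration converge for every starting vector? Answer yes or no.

yes

A = D + L + U where D = diag(-15, -4, 9).
GS T = -(D+L)⁻¹U: row 0 first, T[0,1] = -(4)/(-15) = +0.2667; later rows by forward substitution.
  T[0,:] = [+0.0000 +0.2667 -0.2667]
  T[1,:] = [+0.0000 -0.0667 -0.1833]
  T[2,:] = [+0.0000 -0.1111 +0.1389]
eigenvalue magnitudes: 0.2120, 0.1398, 0.0000.
ρ(T) = max|λ| = 0.2120; 0.2120 < 1: convergent.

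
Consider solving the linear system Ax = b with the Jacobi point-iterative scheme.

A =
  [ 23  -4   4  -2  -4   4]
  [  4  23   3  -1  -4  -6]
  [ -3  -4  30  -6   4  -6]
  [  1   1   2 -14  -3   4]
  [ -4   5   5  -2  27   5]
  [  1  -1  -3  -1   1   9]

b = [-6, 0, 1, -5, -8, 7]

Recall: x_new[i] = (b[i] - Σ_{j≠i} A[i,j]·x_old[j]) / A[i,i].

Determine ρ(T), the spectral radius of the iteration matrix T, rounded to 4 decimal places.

Write A = D+L+U with D = diag(23, 23, 30, -14, 27, 9).
T_J = -D⁻¹(L+U): T[5,3] = -(-1)/(9) = +0.1111; T[5,5] = 0.
  T[0,:] = [+0.0000  +0.1739  -0.1739  +0.0870  +0.1739  -0.1739]
  T[1,:] = [-0.1739  +0.0000  -0.1304  +0.0435  +0.1739  +0.2609]
  T[2,:] = [+0.1000  +0.1333  +0.0000  +0.2000  -0.1333  +0.2000]
  T[3,:] = [+0.0714  +0.0714  +0.1429  +0.0000  -0.2143  +0.2857]
  T[4,:] = [+0.1481  -0.1852  -0.1852  +0.0741  +0.0000  -0.1852]
  T[5,:] = [-0.1111  +0.1111  +0.3333  +0.1111  -0.1111  +0.0000]
moduli |λ_i(T)| = 0.5618, 0.3010, 0.2787, 0.2787, 0.1354, 0.0006.
ρ = 0.5618; 0.5618 < 1, so it converges for any x₀.

0.5618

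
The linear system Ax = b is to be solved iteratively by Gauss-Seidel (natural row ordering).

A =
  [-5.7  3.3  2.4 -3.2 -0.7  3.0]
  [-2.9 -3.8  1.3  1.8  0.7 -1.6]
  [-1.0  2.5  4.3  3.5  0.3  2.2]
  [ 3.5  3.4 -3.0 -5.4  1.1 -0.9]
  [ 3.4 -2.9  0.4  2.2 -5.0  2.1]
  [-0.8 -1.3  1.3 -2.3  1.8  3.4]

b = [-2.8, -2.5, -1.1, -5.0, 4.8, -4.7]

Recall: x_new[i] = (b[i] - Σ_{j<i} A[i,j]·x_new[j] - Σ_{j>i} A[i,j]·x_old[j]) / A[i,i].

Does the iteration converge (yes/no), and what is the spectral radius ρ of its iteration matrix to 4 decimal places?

no, ρ = 1.3696

Let D = diag(-5.7, -3.8, 4.3, -5.4, -5, 3.4); L, U the strict triangles.
GS T = -(D+L)⁻¹U: row 0 first, T[0,5] = -(3)/(-5.7) = +0.5263; later rows by forward substitution.
  T[0,:] = [+0.0000, +0.5789, +0.4211, -0.5614, -0.1228, +0.5263]
  T[1,:] = [+0.0000, -0.4418, +0.0208, +0.9021, +0.2779, -0.8227]
  T[2,:] = [+0.0000, +0.3915, +0.0858, -1.4690, -0.2599, +0.0891]
  T[3,:] = [+0.0000, -0.1205, +0.2383, +1.0202, +0.4435, -0.3930]
  T[4,:] = [+0.0000, +0.6283, +0.3860, -0.5736, -0.0704, +1.0893]
  T[5,:] = [+0.0000, -0.5965, +0.0310, +1.7683, +0.5140, -1.0673]
|λ(T)| sorted: 1.3696, 0.7513, 0.7513, 0.1048, 0.0401, 0.0000.
ρ(T) = max|λ| = 1.3696; 1.3696 > 1: divergent.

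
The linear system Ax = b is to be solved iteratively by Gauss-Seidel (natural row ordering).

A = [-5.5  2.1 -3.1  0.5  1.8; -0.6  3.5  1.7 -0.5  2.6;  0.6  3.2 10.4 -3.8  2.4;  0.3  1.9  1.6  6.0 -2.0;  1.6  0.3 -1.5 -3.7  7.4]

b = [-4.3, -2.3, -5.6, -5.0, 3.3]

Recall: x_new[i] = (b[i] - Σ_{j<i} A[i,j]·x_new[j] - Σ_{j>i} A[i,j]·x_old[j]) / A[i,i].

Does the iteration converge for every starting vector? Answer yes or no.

yes

Write A = D+L+U with D = diag(-5.5, 3.5, 10.4, 6, 7.4).
Gauss-Seidel: T = -(D+L)⁻¹U, row 0 first, T[0,2] = -(-3.1)/(-5.5) = -0.5636; later rows by forward substitution.
  T[0,:] = [+0.0000, +0.3818, -0.5636, +0.0909, +0.3273]
  T[1,:] = [+0.0000, +0.0655, -0.5823, +0.1584, -0.6868]
  T[2,:] = [+0.0000, -0.0422, +0.2117, +0.3114, -0.0383]
  T[3,:] = [+0.0000, -0.0286, +0.1561, -0.1378, +0.5447]
  T[4,:] = [+0.0000, -0.1080, +0.2665, -0.0318, +0.2216]
moduli |λ_i(T)| = 0.6164, 0.2058, 0.1962, 0.1962, 0.0000.
ρ(T) = max|λ| = 0.6164; 0.6164 < 1, so it converges for any x₀.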